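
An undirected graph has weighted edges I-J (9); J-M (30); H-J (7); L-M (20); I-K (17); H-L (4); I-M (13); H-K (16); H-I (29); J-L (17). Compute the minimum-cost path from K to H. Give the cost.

Checking several routes:
K - I - H: 17 + 29 = 46
K - H: 16
K - I - J - H: 17 + 9 + 7 = 33
K - I - M - L - H: 17 + 13 + 20 + 4 = 54
K - I - J - L - H: 17 + 9 + 17 + 4 = 47
Shortest: 16.

16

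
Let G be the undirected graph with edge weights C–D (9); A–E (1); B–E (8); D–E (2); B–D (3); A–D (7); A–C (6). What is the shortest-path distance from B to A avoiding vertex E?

10

Routes from B to A avoiding E:
B - D - C - A: 3 + 9 + 6 = 18
B - D - A: 3 + 7 = 10
Shortest: 10.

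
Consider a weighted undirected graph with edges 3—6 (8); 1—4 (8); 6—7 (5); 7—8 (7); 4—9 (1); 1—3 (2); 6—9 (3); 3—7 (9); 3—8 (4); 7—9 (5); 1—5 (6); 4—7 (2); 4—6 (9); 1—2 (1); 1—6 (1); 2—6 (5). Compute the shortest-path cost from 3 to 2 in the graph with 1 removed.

Comparing a few candidate routes:
3→8→7→6→2: 4 + 7 + 5 + 5 = 21
3→7→6→2: 9 + 5 + 5 = 19
3→6→2: 8 + 5 = 13
3→7→4→9→6→2: 9 + 2 + 1 + 3 + 5 = 20
Best route has total 13.

13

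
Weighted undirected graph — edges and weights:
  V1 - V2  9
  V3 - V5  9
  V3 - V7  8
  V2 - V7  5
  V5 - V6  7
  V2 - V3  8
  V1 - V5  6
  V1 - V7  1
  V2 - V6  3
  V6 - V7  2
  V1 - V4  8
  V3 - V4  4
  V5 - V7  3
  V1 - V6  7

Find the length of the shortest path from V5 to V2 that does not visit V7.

10

Some routes from V5 to V2 avoiding V7:
V5 - V1 - V6 - V2: 6 + 7 + 3 = 16
V5 - V6 - V2: 7 + 3 = 10
V5 - V1 - V2: 6 + 9 = 15
The minimum is 10.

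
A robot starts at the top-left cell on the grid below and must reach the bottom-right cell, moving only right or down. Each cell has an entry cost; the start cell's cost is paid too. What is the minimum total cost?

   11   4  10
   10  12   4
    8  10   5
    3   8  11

Cheapest: (0,0) → (0,1) → (0,2) → (1,2) → (2,2) → (3,2)
  11 + 4 + 10 + 4 + 5 + 11 = 45

45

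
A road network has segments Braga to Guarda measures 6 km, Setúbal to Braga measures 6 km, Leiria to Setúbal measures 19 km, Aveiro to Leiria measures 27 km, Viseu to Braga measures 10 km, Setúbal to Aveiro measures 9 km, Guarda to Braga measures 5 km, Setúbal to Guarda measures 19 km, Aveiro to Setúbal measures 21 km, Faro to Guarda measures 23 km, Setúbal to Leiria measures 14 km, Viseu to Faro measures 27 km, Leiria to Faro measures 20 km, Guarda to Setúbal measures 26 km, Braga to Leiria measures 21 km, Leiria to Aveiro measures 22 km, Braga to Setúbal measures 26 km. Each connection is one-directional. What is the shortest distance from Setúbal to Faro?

Paths from Setúbal to Faro:
Setúbal -> Guarda -> Braga -> Leiria -> Faro: 19 + 5 + 21 + 20 = 65
Setúbal -> Braga -> Leiria -> Faro: 6 + 21 + 20 = 47
Setúbal -> Aveiro -> Leiria -> Faro: 9 + 27 + 20 = 56
Setúbal -> Leiria -> Faro: 14 + 20 = 34
Best route has total 34 km.

34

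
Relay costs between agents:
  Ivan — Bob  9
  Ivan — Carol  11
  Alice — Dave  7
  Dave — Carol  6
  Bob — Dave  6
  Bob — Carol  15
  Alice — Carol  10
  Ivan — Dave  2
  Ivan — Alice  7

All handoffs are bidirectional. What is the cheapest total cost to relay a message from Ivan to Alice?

A few of the Ivan→Alice routes:
Ivan-Dave-Carol-Alice: 2 + 6 + 10 = 18
Ivan-Dave-Alice: 2 + 7 = 9
Ivan-Bob-Dave-Alice: 9 + 6 + 7 = 22
Ivan-Carol-Alice: 11 + 10 = 21
Ivan-Alice: 7
Shortest: 7.

7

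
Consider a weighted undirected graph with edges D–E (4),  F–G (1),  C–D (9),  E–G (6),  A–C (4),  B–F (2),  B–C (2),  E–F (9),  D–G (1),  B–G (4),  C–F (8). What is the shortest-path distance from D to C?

Comparing a few candidate routes:
D-G-B-F-C: 1 + 4 + 2 + 8 = 15
D-G-F-B-C: 1 + 1 + 2 + 2 = 6
D-E-G-F-B-C: 4 + 6 + 1 + 2 + 2 = 15
D-G-F-C: 1 + 1 + 8 = 10
D-G-B-C: 1 + 4 + 2 = 7
D-C: 9
Best route has total 6.

6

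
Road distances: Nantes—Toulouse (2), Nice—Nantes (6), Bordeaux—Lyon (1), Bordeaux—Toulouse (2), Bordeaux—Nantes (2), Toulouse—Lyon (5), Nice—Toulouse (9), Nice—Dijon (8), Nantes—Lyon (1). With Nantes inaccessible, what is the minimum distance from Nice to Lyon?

12

Candidate routes:
Nice - Toulouse - Lyon: 9 + 5 = 14
Nice - Toulouse - Bordeaux - Lyon: 9 + 2 + 1 = 12
The minimum is 12.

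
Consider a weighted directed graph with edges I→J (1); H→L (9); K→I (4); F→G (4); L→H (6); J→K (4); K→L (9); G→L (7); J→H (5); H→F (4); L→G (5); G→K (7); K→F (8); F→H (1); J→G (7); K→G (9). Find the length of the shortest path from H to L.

9

Routes from H to L:
H - F - G - K - L: 4 + 4 + 7 + 9 = 24
H - L: 9
H - F - G - L: 4 + 4 + 7 = 15
The minimum is 9.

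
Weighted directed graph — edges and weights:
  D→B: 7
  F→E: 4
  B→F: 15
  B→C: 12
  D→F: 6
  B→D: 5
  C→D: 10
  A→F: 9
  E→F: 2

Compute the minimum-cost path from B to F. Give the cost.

11

Routes from B to F:
B -> F: 15
B -> C -> D -> F: 12 + 10 + 6 = 28
B -> D -> F: 5 + 6 = 11
The minimum is 11.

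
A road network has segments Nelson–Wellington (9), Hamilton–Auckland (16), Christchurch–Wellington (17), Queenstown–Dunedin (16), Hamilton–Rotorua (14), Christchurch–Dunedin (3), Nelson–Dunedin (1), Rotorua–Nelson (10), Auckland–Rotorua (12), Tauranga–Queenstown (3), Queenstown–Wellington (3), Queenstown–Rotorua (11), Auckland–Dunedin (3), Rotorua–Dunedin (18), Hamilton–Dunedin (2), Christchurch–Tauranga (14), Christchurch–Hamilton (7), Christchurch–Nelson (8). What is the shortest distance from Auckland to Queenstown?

16

A few of the Auckland→Queenstown routes:
Auckland -> Dunedin -> Nelson -> Rotorua -> Queenstown: 3 + 1 + 10 + 11 = 25
Auckland -> Dunedin -> Christchurch -> Tauranga -> Queenstown: 3 + 3 + 14 + 3 = 23
Auckland -> Dunedin -> Nelson -> Wellington -> Queenstown: 3 + 1 + 9 + 3 = 16
Auckland -> Dunedin -> Christchurch -> Wellington -> Queenstown: 3 + 3 + 17 + 3 = 26
Auckland -> Dunedin -> Queenstown: 3 + 16 = 19
Auckland -> Rotorua -> Queenstown: 12 + 11 = 23
The minimum is 16 km.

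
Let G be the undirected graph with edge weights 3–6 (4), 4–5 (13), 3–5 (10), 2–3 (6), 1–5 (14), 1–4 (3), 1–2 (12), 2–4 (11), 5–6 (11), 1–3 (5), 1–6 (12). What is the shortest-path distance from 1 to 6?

9

Some routes from 1 to 6:
1→2→3→6: 12 + 6 + 4 = 22
1→6: 12
1→3→6: 5 + 4 = 9
The minimum is 9.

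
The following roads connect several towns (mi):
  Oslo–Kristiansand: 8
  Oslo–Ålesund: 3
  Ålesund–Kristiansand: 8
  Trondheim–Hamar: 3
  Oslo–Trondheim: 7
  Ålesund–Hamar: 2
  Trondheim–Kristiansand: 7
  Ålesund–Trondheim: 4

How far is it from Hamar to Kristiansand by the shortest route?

A few of the Hamar→Kristiansand routes:
Hamar -> Ålesund -> Kristiansand: 2 + 8 = 10
Hamar -> Ålesund -> Trondheim -> Kristiansand: 2 + 4 + 7 = 13
Hamar -> Trondheim -> Ålesund -> Kristiansand: 3 + 4 + 8 = 15
Hamar -> Ålesund -> Oslo -> Kristiansand: 2 + 3 + 8 = 13
Hamar -> Trondheim -> Kristiansand: 3 + 7 = 10
Best route has total 10 mi.

10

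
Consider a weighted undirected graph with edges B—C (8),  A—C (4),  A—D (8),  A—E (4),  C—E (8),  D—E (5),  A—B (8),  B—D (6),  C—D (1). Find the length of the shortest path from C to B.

7

A few of the C→B routes:
C → A → B: 4 + 8 = 12
C → B: 8
C → D → B: 1 + 6 = 7
Best route has total 7.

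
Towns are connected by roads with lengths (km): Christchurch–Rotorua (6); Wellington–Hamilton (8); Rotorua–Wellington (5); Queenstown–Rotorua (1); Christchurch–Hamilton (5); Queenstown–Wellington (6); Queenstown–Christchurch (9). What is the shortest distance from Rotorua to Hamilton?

11

Paths from Rotorua to Hamilton:
Rotorua -> Christchurch -> Queenstown -> Wellington -> Hamilton: 6 + 9 + 6 + 8 = 29
Rotorua -> Queenstown -> Wellington -> Hamilton: 1 + 6 + 8 = 15
Rotorua -> Wellington -> Queenstown -> Christchurch -> Hamilton: 5 + 6 + 9 + 5 = 25
Rotorua -> Christchurch -> Hamilton: 6 + 5 = 11
Rotorua -> Wellington -> Hamilton: 5 + 8 = 13
Rotorua -> Queenstown -> Christchurch -> Hamilton: 1 + 9 + 5 = 15
The minimum is 11 km.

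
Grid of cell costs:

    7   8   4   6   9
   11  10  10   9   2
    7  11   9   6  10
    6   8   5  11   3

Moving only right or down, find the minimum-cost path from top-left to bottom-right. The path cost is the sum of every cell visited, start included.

Take r0c0 → r0c1 → r0c2 → r0c3 → r0c4 → r1c4 → r2c4 → r3c4 for a total of 7 + 8 + 4 + 6 + 9 + 2 + 10 + 3 = 49.

49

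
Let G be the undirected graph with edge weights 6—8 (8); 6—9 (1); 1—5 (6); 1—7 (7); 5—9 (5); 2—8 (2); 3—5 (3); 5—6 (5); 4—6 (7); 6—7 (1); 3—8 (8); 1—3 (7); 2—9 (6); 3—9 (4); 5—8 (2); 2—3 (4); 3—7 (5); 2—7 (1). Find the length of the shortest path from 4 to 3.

Comparing a few candidate routes:
4-6-9-5-3: 7 + 1 + 5 + 3 = 16
4-6-7-3: 7 + 1 + 5 = 13
4-6-5-3: 7 + 5 + 3 = 15
4-6-9-3: 7 + 1 + 4 = 12
4-6-7-2-3: 7 + 1 + 1 + 4 = 13
4-6-7-2-8-5-3: 7 + 1 + 1 + 2 + 2 + 3 = 16
Shortest: 12.

12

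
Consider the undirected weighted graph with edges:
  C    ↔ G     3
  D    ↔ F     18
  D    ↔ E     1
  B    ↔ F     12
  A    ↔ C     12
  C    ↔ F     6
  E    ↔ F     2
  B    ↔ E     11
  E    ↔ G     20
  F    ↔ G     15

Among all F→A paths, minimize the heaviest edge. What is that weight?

Comparing a few candidate routes:
F -> G -> C -> A: max(15, 3, 12) = 15
F -> B -> E -> G -> C -> A: max(12, 11, 20, 3, 12) = 20
F -> C -> A: max(6, 12) = 12
Smallest bottleneck: 12.

12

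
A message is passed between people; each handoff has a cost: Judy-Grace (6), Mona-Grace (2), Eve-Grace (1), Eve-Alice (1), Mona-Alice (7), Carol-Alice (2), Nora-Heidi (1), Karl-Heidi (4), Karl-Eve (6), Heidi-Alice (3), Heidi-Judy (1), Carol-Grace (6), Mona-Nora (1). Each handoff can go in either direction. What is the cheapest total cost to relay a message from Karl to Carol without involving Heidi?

Candidate routes:
Karl → Eve → Grace → Mona → Alice → Carol: 6 + 1 + 2 + 7 + 2 = 18
Karl → Eve → Grace → Carol: 6 + 1 + 6 = 13
Karl → Eve → Alice → Mona → Grace → Carol: 6 + 1 + 7 + 2 + 6 = 22
Karl → Eve → Alice → Carol: 6 + 1 + 2 = 9
Best route has total 9.

9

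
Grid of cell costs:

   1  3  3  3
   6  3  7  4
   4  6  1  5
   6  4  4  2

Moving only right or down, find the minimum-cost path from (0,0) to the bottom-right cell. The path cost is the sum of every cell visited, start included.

Take [0,0]→[0,1]→[1,1]→[2,1]→[2,2]→[3,2]→[3,3] for a total of 1 + 3 + 3 + 6 + 1 + 4 + 2 = 20.
For comparison, the top-then-right route costs 21.

20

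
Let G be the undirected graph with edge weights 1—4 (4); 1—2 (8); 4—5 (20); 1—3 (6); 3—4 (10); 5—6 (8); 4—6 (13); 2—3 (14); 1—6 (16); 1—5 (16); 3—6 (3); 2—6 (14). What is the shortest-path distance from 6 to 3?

3

A few of the 6→3 routes:
6-4-1-3: 13 + 4 + 6 = 23
6-1-3: 16 + 6 = 22
6-3: 3
6-4-3: 13 + 10 = 23
Shortest: 3.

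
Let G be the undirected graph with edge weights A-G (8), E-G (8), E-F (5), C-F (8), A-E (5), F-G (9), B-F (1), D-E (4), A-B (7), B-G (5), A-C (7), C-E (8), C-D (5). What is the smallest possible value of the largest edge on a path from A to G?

Some routes from A to G:
A-B-G: max(7, 5) = 7
A-E-F-B-G: max(5, 5, 1, 5) = 5
A-C-D-E-F-B-G: max(7, 5, 4, 5, 1, 5) = 7
A-C-E-G: max(7, 8, 8) = 8
Smallest bottleneck: 5.

5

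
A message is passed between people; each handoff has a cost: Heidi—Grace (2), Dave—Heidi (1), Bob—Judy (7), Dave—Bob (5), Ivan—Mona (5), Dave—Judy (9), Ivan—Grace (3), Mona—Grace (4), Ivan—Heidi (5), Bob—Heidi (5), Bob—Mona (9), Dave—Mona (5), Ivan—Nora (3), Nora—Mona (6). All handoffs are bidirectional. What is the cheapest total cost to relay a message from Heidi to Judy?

10

A few of the Heidi→Judy routes:
Heidi→Dave→Judy: 1 + 9 = 10
Heidi→Bob→Dave→Judy: 5 + 5 + 9 = 19
Heidi→Bob→Judy: 5 + 7 = 12
Heidi→Dave→Bob→Judy: 1 + 5 + 7 = 13
The minimum is 10.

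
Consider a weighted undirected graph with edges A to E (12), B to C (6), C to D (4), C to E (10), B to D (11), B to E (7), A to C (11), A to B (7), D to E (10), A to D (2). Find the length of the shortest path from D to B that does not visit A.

Checking several routes:
D → E → B: 10 + 7 = 17
D → B: 11
D → C → B: 4 + 6 = 10
The minimum is 10.

10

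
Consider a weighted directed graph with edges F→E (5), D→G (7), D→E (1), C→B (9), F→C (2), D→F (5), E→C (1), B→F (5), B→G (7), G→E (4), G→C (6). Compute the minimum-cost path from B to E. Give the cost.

10

Routes from B to E:
B-F-E: 5 + 5 = 10
B-G-E: 7 + 4 = 11
Shortest: 10.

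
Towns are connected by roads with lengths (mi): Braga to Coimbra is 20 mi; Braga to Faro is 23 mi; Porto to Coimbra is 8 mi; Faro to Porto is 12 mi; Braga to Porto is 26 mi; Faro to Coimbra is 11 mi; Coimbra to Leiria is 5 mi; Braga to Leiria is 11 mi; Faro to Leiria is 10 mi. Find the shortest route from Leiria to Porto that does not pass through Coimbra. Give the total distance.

22

Routes from Leiria to Porto avoiding Coimbra:
Leiria -> Braga -> Porto: 11 + 26 = 37
Leiria -> Faro -> Porto: 10 + 12 = 22
Leiria -> Braga -> Faro -> Porto: 11 + 23 + 12 = 46
Leiria -> Faro -> Braga -> Porto: 10 + 23 + 26 = 59
Best route has total 22 mi.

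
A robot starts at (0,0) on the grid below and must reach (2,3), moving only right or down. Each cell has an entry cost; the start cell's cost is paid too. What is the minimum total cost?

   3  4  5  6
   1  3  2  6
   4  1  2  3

13

One optimal route is (0,0)→(1,0)→(1,1)→(2,1)→(2,2)→(2,3).
Its cost is 3 + 1 + 3 + 1 + 2 + 3 = 13.
For comparison, the top-then-right route costs 27.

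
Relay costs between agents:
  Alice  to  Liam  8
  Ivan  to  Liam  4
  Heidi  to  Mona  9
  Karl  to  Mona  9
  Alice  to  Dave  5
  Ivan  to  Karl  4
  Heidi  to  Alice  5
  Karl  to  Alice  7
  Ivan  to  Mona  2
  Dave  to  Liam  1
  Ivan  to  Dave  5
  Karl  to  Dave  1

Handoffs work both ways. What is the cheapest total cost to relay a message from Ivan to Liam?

Some routes from Ivan to Liam:
Ivan - Karl - Dave - Liam: 4 + 1 + 1 = 6
Ivan - Liam: 4
Ivan - Mona - Karl - Dave - Liam: 2 + 9 + 1 + 1 = 13
Ivan - Dave - Liam: 5 + 1 = 6
Shortest: 4.

4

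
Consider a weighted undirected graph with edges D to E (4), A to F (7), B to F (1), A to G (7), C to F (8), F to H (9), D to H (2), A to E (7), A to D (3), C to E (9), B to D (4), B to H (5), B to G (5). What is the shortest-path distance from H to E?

6

Comparing a few candidate routes:
H - F - B - D - E: 9 + 1 + 4 + 4 = 18
H - B - D - A - E: 5 + 4 + 3 + 7 = 19
H - B - D - E: 5 + 4 + 4 = 13
H - D - E: 2 + 4 = 6
H - D - A - E: 2 + 3 + 7 = 12
Shortest: 6.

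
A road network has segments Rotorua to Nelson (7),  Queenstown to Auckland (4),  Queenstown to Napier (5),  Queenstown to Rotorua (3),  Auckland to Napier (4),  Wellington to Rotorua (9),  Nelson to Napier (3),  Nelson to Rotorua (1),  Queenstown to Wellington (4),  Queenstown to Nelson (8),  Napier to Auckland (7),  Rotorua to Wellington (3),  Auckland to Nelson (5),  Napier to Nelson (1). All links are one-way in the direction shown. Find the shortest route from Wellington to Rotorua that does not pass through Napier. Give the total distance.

9

Routes from Wellington to Rotorua avoiding Napier:
Wellington -> Rotorua: 9
Shortest: 9 mi.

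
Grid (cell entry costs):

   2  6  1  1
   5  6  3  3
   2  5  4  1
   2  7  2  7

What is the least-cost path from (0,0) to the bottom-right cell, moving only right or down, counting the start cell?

Cheapest: r0c0→r0c1→r0c2→r0c3→r1c3→r2c3→r3c3
  2 + 6 + 1 + 1 + 3 + 1 + 7 = 21

21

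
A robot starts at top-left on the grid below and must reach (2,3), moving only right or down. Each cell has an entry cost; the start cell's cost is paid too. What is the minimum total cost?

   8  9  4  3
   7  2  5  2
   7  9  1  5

28

Take [0,0] [1,0] [1,1] [1,2] [2,2] [2,3] for a total of 8 + 7 + 2 + 5 + 1 + 5 = 28.
(Top row then right column would cost 31.)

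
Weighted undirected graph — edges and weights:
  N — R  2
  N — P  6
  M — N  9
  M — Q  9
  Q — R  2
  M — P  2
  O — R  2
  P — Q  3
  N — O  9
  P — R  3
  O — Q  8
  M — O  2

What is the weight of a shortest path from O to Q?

4

A few of the O→Q routes:
O-Q: 8
O-R-Q: 2 + 2 = 4
O-R-P-Q: 2 + 3 + 3 = 8
O-M-P-R-Q: 2 + 2 + 3 + 2 = 9
O-M-P-Q: 2 + 2 + 3 = 7
O-M-Q: 2 + 9 = 11
The minimum is 4.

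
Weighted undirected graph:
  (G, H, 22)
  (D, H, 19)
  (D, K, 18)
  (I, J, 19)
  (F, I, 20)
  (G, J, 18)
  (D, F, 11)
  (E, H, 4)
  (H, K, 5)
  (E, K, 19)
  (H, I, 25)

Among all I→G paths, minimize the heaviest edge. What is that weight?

A few of the I→G routes:
I → F → D → K → H → G: max(20, 11, 18, 5, 22) = 22
I → F → D → H → G: max(20, 11, 19, 22) = 22
I → J → G: max(19, 18) = 19
I → F → D → K → E → H → G: max(20, 11, 18, 19, 4, 22) = 22
The minimum achievable maximum is 19.

19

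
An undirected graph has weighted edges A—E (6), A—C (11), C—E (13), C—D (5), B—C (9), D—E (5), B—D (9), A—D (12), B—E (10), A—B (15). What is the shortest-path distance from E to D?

5

A few of the E→D routes:
E-A-C-D: 6 + 11 + 5 = 22
E-A-D: 6 + 12 = 18
E-C-D: 13 + 5 = 18
E-B-D: 10 + 9 = 19
E-D: 5
The minimum is 5.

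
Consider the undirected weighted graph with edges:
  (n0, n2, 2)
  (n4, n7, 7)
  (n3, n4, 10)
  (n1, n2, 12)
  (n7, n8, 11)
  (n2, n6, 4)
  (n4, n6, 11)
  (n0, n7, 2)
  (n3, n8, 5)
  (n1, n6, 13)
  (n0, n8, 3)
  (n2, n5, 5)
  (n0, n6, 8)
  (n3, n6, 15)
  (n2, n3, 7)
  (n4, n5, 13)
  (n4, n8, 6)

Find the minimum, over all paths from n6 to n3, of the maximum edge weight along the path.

Checking several routes:
n6 - n2 - n3: max(4, 7) = 7
n6 - n2 - n0 - n8 - n3: max(4, 2, 3, 5) = 5
n6 - n0 - n8 - n3: max(8, 3, 5) = 8
n6 - n2 - n0 - n7 - n4 - n8 - n3: max(4, 2, 2, 7, 6, 5) = 7
The minimum achievable maximum is 5.

5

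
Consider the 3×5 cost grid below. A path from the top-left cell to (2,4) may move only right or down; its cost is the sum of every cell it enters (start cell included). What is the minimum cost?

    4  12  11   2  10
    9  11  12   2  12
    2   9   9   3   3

37

Cheapest: r0c0 r0c1 r0c2 r0c3 r1c3 r2c3 r2c4
  4 + 12 + 11 + 2 + 2 + 3 + 3 = 37
For comparison, the top-then-right route costs 54.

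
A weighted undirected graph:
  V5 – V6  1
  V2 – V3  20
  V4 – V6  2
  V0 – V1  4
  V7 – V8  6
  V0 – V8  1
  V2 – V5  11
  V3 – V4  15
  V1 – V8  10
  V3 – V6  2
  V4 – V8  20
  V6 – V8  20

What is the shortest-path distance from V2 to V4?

14

Routes from V2 to V4:
V2 - V5 - V6 - V3 - V4: 11 + 1 + 2 + 15 = 29
V2 - V3 - V6 - V8 - V4: 20 + 2 + 20 + 20 = 62
V2 - V3 - V6 - V4: 20 + 2 + 2 = 24
V2 - V5 - V6 - V4: 11 + 1 + 2 = 14
V2 - V5 - V6 - V8 - V4: 11 + 1 + 20 + 20 = 52
V2 - V3 - V4: 20 + 15 = 35
Best route has total 14.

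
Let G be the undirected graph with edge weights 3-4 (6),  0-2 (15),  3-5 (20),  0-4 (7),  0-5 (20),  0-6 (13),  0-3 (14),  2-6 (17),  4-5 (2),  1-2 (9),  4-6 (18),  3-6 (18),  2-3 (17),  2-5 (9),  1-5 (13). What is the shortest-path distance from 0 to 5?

Comparing a few candidate routes:
0→3→4→5: 14 + 6 + 2 = 22
0→5: 20
0→4→5: 7 + 2 = 9
Shortest: 9.

9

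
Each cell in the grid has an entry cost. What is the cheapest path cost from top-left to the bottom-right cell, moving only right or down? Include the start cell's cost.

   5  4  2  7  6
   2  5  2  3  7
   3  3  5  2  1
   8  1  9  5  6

Best path: [0,0]→[0,1]→[0,2]→[1,2]→[1,3]→[2,3]→[2,4]→[3,4]
Cost: 5 + 4 + 2 + 2 + 3 + 2 + 1 + 6 = 25
For comparison, the top-then-right route costs 38.

25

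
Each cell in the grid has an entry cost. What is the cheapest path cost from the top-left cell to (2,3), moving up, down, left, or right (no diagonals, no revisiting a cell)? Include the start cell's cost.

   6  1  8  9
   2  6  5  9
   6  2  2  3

20

Cheapest: (0,0) (0,1) (1,1) (2,1) (2,2) (2,3)
  6 + 1 + 6 + 2 + 2 + 3 = 20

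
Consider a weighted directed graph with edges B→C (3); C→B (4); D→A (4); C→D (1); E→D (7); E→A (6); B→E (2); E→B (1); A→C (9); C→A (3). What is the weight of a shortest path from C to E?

6

Paths from C to E:
C → B → E: 4 + 2 = 6
Shortest: 6.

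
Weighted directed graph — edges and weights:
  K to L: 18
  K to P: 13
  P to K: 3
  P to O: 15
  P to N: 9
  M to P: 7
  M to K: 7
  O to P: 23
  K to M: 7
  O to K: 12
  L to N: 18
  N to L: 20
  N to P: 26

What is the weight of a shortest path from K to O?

28

Routes from K to O:
K -> M -> P -> O: 7 + 7 + 15 = 29
K -> P -> O: 13 + 15 = 28
K -> L -> N -> P -> O: 18 + 18 + 26 + 15 = 77
Shortest: 28.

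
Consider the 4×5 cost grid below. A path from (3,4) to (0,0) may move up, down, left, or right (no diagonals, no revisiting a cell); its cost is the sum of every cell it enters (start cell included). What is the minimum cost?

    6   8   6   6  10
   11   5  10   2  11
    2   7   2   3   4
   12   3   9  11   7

One optimal route is [3,4]→[2,4]→[2,3]→[1,3]→[0,3]→[0,2]→[0,1]→[0,0].
Its cost is 7 + 4 + 3 + 2 + 6 + 6 + 8 + 6 = 42.

42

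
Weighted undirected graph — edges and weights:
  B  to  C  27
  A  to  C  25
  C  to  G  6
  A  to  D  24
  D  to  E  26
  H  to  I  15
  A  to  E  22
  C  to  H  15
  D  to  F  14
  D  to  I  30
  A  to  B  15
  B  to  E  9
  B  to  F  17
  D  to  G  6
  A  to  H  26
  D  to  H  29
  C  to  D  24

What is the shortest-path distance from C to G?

6

Some routes from C to G:
C -> H -> D -> G: 15 + 29 + 6 = 50
C -> G: 6
C -> D -> G: 24 + 6 = 30
The minimum is 6.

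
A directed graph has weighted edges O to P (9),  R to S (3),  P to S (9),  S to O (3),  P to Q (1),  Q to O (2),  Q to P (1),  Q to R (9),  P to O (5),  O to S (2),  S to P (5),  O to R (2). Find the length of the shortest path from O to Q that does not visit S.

Paths from O to Q avoiding S:
O → P → Q: 9 + 1 = 10
The minimum is 10.

10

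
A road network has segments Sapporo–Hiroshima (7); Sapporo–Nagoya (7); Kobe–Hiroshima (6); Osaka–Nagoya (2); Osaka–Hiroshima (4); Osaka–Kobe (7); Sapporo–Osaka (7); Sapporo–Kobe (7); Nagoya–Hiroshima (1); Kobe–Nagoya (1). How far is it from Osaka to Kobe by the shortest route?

3

Comparing a few candidate routes:
Osaka - Hiroshima - Nagoya - Kobe: 4 + 1 + 1 = 6
Osaka - Nagoya - Kobe: 2 + 1 = 3
Osaka - Nagoya - Hiroshima - Kobe: 2 + 1 + 6 = 9
Osaka - Kobe: 7
Shortest: 3 km.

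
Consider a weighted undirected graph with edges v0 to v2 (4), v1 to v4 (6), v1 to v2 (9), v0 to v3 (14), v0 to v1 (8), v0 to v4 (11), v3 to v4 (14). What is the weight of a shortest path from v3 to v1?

A few of the v3→v1 routes:
v3→v0→v4→v1: 14 + 11 + 6 = 31
v3→v0→v2→v1: 14 + 4 + 9 = 27
v3→v0→v1: 14 + 8 = 22
v3→v4→v1: 14 + 6 = 20
v3→v4→v0→v1: 14 + 11 + 8 = 33
The minimum is 20.

20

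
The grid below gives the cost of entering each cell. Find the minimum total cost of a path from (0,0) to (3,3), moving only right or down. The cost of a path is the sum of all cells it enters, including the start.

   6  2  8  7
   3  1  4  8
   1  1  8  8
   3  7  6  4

One optimal route is r0c0 -> r0c1 -> r1c1 -> r2c1 -> r3c1 -> r3c2 -> r3c3.
Its cost is 6 + 2 + 1 + 1 + 7 + 6 + 4 = 27.
(Top row then right column would cost 43.)

27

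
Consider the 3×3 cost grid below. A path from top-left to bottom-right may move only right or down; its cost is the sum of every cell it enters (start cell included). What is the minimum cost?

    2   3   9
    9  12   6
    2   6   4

One optimal route is [0,0] → [1,0] → [2,0] → [2,1] → [2,2].
Its cost is 2 + 9 + 2 + 6 + 4 = 23.

23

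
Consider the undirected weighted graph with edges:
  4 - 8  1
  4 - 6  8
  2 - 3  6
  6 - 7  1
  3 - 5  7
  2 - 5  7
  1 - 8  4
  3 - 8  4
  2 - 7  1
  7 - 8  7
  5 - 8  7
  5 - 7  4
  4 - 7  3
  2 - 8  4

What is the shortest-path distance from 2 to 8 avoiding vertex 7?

4

Paths from 2 to 8 avoiding 7:
2→3→5→8: 6 + 7 + 7 = 20
2→3→8: 6 + 4 = 10
2→5→3→8: 7 + 7 + 4 = 18
2→8: 4
2→5→8: 7 + 7 = 14
Shortest: 4.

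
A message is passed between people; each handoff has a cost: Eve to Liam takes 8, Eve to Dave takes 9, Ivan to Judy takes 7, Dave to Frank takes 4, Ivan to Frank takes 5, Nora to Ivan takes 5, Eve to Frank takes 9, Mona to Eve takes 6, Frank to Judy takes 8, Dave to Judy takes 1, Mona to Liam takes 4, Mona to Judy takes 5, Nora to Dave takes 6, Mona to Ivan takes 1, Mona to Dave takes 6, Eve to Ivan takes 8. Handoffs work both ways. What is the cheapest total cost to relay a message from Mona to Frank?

6

Checking several routes:
Mona -> Judy -> Frank: 5 + 8 = 13
Mona -> Dave -> Frank: 6 + 4 = 10
Mona -> Ivan -> Frank: 1 + 5 = 6
Mona -> Eve -> Frank: 6 + 9 = 15
Mona -> Ivan -> Judy -> Dave -> Frank: 1 + 7 + 1 + 4 = 13
Mona -> Judy -> Dave -> Frank: 5 + 1 + 4 = 10
Best route has total 6.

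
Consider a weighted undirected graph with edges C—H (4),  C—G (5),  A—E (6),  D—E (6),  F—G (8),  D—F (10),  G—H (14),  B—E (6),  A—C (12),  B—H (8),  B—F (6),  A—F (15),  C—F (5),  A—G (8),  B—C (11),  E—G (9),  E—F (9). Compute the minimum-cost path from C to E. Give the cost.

Some routes from C to E:
C-H-B-E: 4 + 8 + 6 = 18
C-F-E: 5 + 9 = 14
C-B-E: 11 + 6 = 17
C-G-E: 5 + 9 = 14
C-A-E: 12 + 6 = 18
C-F-B-E: 5 + 6 + 6 = 17
Shortest: 14.

14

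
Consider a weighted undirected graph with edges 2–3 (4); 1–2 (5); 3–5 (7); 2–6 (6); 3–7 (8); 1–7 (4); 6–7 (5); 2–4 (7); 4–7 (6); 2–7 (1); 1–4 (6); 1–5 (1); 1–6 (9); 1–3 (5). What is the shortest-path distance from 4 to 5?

7

Some routes from 4 to 5:
4 → 2 → 7 → 1 → 5: 7 + 1 + 4 + 1 = 13
4 → 1 → 5: 6 + 1 = 7
4 → 2 → 1 → 5: 7 + 5 + 1 = 13
4 → 7 → 2 → 1 → 5: 6 + 1 + 5 + 1 = 13
4 → 7 → 1 → 5: 6 + 4 + 1 = 11
4 → 7 → 2 → 3 → 1 → 5: 6 + 1 + 4 + 5 + 1 = 17
Best route has total 7.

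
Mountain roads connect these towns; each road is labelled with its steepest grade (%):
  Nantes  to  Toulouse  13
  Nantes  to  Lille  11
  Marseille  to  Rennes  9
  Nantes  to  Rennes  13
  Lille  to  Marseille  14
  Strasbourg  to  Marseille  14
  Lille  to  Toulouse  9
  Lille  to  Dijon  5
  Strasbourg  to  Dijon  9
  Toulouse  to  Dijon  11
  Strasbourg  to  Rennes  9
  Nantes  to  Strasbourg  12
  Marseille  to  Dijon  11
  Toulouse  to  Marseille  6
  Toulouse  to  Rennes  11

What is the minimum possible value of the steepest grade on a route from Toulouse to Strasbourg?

9

Comparing a few candidate routes:
Toulouse→Marseille→Dijon→Strasbourg: max(6, 11, 9) = 11
Toulouse→Marseille→Rennes→Strasbourg: max(6, 9, 9) = 9
Toulouse→Lille→Dijon→Strasbourg: max(9, 5, 9) = 9
Best route has worst link 9%.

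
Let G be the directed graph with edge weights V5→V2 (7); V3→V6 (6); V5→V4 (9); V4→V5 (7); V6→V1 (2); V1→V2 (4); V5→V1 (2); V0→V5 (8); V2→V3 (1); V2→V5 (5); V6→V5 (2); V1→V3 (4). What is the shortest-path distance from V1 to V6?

10

Routes from V1 to V6:
V1-V2-V3-V6: 4 + 1 + 6 = 11
V1-V3-V6: 4 + 6 = 10
The minimum is 10.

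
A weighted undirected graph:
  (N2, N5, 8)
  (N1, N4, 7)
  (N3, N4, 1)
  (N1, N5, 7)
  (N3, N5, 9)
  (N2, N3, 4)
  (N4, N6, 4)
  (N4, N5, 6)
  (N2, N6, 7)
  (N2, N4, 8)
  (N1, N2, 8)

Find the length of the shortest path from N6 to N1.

A few of the N6→N1 routes:
N6→N2→N1: 7 + 8 = 15
N6→N4→N2→N1: 4 + 8 + 8 = 20
N6→N4→N1: 4 + 7 = 11
N6→N4→N3→N2→N1: 4 + 1 + 4 + 8 = 17
N6→N2→N3→N4→N1: 7 + 4 + 1 + 7 = 19
N6→N4→N5→N1: 4 + 6 + 7 = 17
The minimum is 11.

11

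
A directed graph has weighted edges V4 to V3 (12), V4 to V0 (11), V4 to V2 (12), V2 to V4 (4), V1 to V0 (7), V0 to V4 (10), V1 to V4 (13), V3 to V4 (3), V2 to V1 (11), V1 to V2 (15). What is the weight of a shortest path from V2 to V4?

Candidate routes:
V2-V1-V4: 11 + 13 = 24
V2-V1-V0-V4: 11 + 7 + 10 = 28
V2-V4: 4
Best route has total 4.

4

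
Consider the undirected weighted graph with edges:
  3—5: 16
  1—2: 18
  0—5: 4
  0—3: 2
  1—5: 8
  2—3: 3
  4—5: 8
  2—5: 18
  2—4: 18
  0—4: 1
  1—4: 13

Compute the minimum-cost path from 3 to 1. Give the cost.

Some routes from 3 to 1:
3 - 0 - 5 - 1: 2 + 4 + 8 = 14
3 - 0 - 4 - 1: 2 + 1 + 13 = 16
3 - 0 - 4 - 5 - 1: 2 + 1 + 8 + 8 = 19
3 - 2 - 1: 3 + 18 = 21
Best route has total 14.

14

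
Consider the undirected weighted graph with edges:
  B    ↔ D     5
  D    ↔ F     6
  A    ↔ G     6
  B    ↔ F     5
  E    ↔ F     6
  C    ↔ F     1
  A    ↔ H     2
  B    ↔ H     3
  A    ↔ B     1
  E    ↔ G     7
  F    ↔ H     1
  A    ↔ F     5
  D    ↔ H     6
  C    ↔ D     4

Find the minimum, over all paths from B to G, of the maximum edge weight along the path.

Comparing a few candidate routes:
B → F → C → D → H → A → G: max(5, 1, 4, 6, 2, 6) = 6
B → D → H → F → A → G: max(5, 6, 1, 5, 6) = 6
B → F → H → A → G: max(5, 1, 2, 6) = 6
B → F → D → H → A → G: max(5, 6, 6, 2, 6) = 6
B → F → A → G: max(5, 5, 6) = 6
Smallest bottleneck: 6.

6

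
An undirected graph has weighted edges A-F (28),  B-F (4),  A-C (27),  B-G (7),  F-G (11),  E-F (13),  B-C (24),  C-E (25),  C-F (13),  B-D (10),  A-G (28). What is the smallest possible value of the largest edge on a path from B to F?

4

A few of the B→F routes:
B-C-A-F: max(24, 27, 28) = 28
B-G-F: max(7, 11) = 11
B-C-F: max(24, 13) = 24
B-F: max(4) = 4
B-C-E-F: max(24, 25, 13) = 25
Best route has worst link 4.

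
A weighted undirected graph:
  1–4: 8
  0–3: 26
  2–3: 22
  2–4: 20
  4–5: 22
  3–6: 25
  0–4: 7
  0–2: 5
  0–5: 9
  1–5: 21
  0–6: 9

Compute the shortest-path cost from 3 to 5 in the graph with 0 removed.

64

Candidate routes:
3 - 2 - 4 - 1 - 5: 22 + 20 + 8 + 21 = 71
3 - 2 - 4 - 5: 22 + 20 + 22 = 64
Best route has total 64.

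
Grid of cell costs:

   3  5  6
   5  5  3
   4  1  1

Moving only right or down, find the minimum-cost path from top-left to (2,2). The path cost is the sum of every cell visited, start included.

14

Best path: r0c0 -> r1c0 -> r2c0 -> r2c1 -> r2c2
Cost: 3 + 5 + 4 + 1 + 1 = 14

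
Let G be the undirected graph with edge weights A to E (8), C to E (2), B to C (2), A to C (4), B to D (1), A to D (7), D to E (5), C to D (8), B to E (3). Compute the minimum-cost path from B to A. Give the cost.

6

Comparing a few candidate routes:
B → E → C → A: 3 + 2 + 4 = 9
B → C → A: 2 + 4 = 6
B → D → A: 1 + 7 = 8
The minimum is 6.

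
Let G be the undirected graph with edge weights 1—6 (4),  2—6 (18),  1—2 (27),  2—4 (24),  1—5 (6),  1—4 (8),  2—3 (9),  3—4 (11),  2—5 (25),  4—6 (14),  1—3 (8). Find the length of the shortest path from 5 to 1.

Comparing a few candidate routes:
5 - 2 - 3 - 1: 25 + 9 + 8 = 42
5 - 2 - 6 - 1: 25 + 18 + 4 = 47
5 - 1: 6
The minimum is 6.

6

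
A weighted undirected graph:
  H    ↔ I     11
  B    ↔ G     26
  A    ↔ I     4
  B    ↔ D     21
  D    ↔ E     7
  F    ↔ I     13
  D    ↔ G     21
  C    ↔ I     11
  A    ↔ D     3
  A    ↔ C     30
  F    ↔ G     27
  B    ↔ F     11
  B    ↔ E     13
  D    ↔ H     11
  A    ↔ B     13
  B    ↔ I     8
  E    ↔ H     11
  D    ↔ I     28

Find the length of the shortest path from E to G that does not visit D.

Some routes from E to G avoiding D:
E→B→G: 13 + 26 = 39
E→H→I→B→G: 11 + 11 + 8 + 26 = 56
E→B→F→G: 13 + 11 + 27 = 51
Shortest: 39.

39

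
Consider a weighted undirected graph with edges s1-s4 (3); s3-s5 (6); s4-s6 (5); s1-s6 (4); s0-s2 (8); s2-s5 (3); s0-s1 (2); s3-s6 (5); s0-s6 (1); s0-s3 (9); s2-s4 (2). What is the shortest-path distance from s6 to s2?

7

Checking several routes:
s6 -> s0 -> s1 -> s4 -> s2: 1 + 2 + 3 + 2 = 8
s6 -> s0 -> s2: 1 + 8 = 9
s6 -> s4 -> s2: 5 + 2 = 7
The minimum is 7.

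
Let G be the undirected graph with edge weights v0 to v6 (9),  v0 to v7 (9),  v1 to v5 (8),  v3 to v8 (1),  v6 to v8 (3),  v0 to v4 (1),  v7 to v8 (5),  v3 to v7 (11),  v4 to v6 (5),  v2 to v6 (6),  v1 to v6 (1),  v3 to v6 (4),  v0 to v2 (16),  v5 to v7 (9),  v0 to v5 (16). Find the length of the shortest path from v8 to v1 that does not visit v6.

Routes from v8 to v1 avoiding v6:
v8-v7-v0-v5-v1: 5 + 9 + 16 + 8 = 38
v8-v3-v7-v5-v1: 1 + 11 + 9 + 8 = 29
v8-v3-v7-v0-v5-v1: 1 + 11 + 9 + 16 + 8 = 45
v8-v7-v5-v1: 5 + 9 + 8 = 22
Best route has total 22.

22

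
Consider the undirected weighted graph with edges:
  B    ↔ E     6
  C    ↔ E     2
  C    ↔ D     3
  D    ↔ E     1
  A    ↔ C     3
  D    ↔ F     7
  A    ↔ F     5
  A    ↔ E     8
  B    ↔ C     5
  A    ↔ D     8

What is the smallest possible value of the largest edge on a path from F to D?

Comparing a few candidate routes:
F → A → C → B → E → D: max(5, 3, 5, 6, 1) = 6
F → A → C → D: max(5, 3, 3) = 5
F → A → C → E → D: max(5, 3, 2, 1) = 5
Best route has worst link 5.

5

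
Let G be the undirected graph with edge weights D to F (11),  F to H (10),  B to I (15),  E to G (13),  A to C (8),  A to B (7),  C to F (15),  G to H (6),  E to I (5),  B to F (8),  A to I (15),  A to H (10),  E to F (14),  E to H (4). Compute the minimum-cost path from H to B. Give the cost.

17

Some routes from H to B:
H→F→B: 10 + 8 = 18
H→E→F→B: 4 + 14 + 8 = 26
H→A→B: 10 + 7 = 17
H→E→I→B: 4 + 5 + 15 = 24
The minimum is 17.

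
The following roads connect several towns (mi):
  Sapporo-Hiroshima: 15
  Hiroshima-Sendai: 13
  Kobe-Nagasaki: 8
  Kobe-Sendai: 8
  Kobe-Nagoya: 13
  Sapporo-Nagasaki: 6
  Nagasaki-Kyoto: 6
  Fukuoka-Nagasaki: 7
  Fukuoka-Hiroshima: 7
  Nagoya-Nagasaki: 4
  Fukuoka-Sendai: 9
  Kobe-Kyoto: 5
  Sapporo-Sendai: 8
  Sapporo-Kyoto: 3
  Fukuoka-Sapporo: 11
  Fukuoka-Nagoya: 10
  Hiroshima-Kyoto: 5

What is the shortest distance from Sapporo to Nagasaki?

Comparing a few candidate routes:
Sapporo-Kyoto-Hiroshima-Fukuoka-Nagasaki: 3 + 5 + 7 + 7 = 22
Sapporo-Fukuoka-Nagasaki: 11 + 7 = 18
Sapporo-Sendai-Fukuoka-Nagasaki: 8 + 9 + 7 = 24
Sapporo-Kyoto-Kobe-Nagasaki: 3 + 5 + 8 = 16
Sapporo-Nagasaki: 6
Sapporo-Kyoto-Nagasaki: 3 + 6 = 9
The minimum is 6 mi.

6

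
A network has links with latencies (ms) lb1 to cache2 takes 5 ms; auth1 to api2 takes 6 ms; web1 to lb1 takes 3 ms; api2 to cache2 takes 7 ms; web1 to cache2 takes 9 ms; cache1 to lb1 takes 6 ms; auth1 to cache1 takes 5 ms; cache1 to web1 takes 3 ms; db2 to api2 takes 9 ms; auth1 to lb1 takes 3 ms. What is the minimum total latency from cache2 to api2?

Checking several routes:
cache2 -> web1 -> lb1 -> auth1 -> api2: 9 + 3 + 3 + 6 = 21
cache2 -> lb1 -> web1 -> cache1 -> auth1 -> api2: 5 + 3 + 3 + 5 + 6 = 22
cache2 -> lb1 -> cache1 -> auth1 -> api2: 5 + 6 + 5 + 6 = 22
cache2 -> lb1 -> auth1 -> api2: 5 + 3 + 6 = 14
cache2 -> web1 -> cache1 -> auth1 -> api2: 9 + 3 + 5 + 6 = 23
cache2 -> api2: 7
The minimum is 7 ms.

7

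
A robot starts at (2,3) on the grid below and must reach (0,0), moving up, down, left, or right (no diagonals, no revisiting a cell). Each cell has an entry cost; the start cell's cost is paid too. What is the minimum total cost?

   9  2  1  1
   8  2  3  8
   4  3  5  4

Cheapest: (2,3) -> (2,2) -> (1,2) -> (0,2) -> (0,1) -> (0,0)
  4 + 5 + 3 + 1 + 2 + 9 = 24

24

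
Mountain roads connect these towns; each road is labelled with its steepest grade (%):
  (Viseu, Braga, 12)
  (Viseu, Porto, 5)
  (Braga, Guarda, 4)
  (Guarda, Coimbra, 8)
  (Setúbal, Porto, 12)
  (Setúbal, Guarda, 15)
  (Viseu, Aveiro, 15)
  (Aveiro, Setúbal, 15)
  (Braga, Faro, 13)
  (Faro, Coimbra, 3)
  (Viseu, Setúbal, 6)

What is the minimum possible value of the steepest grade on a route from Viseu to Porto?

5

Candidate routes:
Viseu - Braga - Guarda - Setúbal - Porto: max(12, 4, 15, 12) = 15
Viseu - Porto: max(5) = 5
Viseu - Aveiro - Setúbal - Porto: max(15, 15, 12) = 15
Viseu - Setúbal - Porto: max(6, 12) = 12
Viseu - Braga - Faro - Coimbra - Guarda - Setúbal - Porto: max(12, 13, 3, 8, 15, 12) = 15
Smallest bottleneck: 5%.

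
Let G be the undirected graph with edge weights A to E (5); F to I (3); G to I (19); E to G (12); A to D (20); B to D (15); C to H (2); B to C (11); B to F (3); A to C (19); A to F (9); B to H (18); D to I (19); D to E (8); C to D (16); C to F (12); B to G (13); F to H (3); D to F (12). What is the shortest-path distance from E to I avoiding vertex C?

17

A few of the E→I routes:
E -> G -> I: 12 + 19 = 31
E -> D -> I: 8 + 19 = 27
E -> A -> F -> I: 5 + 9 + 3 = 17
E -> D -> B -> F -> I: 8 + 15 + 3 + 3 = 29
E -> D -> F -> I: 8 + 12 + 3 = 23
The minimum is 17.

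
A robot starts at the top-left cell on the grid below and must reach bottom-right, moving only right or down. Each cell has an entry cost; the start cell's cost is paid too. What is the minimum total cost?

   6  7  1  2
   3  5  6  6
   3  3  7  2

24

Path (0,0)→(0,1)→(0,2)→(0,3)→(1,3)→(2,3): 6 + 7 + 1 + 2 + 6 + 2 = 24.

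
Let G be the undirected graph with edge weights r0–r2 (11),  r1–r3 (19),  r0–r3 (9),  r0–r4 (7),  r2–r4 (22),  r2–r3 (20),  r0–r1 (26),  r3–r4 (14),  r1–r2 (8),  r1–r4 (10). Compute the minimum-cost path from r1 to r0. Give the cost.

17

A few of the r1→r0 routes:
r1→r3→r0: 19 + 9 = 28
r1→r4→r0: 10 + 7 = 17
r1→r0: 26
r1→r4→r3→r0: 10 + 14 + 9 = 33
r1→r2→r0: 8 + 11 = 19
The minimum is 17.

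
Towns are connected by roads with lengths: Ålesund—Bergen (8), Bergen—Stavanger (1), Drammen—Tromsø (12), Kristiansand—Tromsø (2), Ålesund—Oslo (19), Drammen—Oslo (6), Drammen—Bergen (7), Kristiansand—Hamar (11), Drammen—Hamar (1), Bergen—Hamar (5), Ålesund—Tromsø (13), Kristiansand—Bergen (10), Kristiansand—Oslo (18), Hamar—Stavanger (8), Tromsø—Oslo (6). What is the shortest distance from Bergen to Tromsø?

Checking several routes:
Bergen - Hamar - Drammen - Tromsø: 5 + 1 + 12 = 18
Bergen - Hamar - Kristiansand - Tromsø: 5 + 11 + 2 = 18
Bergen - Kristiansand - Tromsø: 10 + 2 = 12
Bergen - Hamar - Drammen - Oslo - Tromsø: 5 + 1 + 6 + 6 = 18
The minimum is 12.

12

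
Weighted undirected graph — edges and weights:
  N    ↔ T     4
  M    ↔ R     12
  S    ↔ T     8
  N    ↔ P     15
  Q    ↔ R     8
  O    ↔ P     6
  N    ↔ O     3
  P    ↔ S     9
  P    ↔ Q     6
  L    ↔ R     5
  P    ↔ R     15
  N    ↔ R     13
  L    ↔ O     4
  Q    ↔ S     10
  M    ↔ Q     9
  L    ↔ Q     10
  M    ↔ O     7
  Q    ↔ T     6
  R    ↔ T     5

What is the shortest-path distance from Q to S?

Comparing a few candidate routes:
Q - P - S: 6 + 9 = 15
Q - R - T - S: 8 + 5 + 8 = 21
Q - S: 10
Q - T - S: 6 + 8 = 14
The minimum is 10.

10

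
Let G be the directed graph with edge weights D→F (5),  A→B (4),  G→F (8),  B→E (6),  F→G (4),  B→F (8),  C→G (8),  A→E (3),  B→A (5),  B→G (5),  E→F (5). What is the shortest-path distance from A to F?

Paths from A to F:
A - B - E - F: 4 + 6 + 5 = 15
A - B - F: 4 + 8 = 12
A - B - G - F: 4 + 5 + 8 = 17
A - E - F: 3 + 5 = 8
Shortest: 8.

8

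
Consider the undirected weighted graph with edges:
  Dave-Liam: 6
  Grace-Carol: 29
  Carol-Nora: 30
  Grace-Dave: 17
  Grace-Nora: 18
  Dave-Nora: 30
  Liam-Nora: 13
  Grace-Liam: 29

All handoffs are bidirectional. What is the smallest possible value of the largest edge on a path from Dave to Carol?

29

Some routes from Dave to Carol:
Dave → Liam → Grace → Carol: max(6, 29, 29) = 29
Dave → Liam → Nora → Grace → Carol: max(6, 13, 18, 29) = 29
Dave → Grace → Carol: max(17, 29) = 29
Smallest bottleneck: 29.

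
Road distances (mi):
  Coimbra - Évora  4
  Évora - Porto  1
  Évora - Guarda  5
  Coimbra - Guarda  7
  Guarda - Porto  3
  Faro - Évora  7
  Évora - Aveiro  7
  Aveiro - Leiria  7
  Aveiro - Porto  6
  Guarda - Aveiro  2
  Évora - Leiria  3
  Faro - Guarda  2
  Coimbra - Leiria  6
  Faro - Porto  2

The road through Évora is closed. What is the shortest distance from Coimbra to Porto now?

10

A few of the Coimbra→Porto routes:
Coimbra -> Leiria -> Aveiro -> Guarda -> Porto: 6 + 7 + 2 + 3 = 18
Coimbra -> Guarda -> Porto: 7 + 3 = 10
Coimbra -> Guarda -> Aveiro -> Porto: 7 + 2 + 6 = 15
Coimbra -> Guarda -> Faro -> Porto: 7 + 2 + 2 = 11
Coimbra -> Leiria -> Aveiro -> Porto: 6 + 7 + 6 = 19
The minimum is 10 mi.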